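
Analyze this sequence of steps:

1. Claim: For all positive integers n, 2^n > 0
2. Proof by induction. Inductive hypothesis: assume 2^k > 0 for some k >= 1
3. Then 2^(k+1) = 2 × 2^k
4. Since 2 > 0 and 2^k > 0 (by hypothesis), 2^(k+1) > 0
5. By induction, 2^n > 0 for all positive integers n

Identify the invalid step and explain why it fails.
Step 5: By induction, 2^n > 0 for all positive integers n

Step 5 concludes the proof by induction, but no base case was ever established. A valid induction proof requires: (1) a base case proving 2^1 > 0, and (2) an inductive step showing IF 2^k > 0 THEN 2^(k+1) > 0. Steps 2-4 correctly establish the inductive step, but without the base case the conclusion in step 5 does not follow.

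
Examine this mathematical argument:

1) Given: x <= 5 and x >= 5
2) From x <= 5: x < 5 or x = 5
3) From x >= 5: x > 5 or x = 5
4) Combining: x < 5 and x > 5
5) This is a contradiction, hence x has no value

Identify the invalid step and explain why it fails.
Step 4: Combining: x < 5 and x > 5

Step 4 incorrectly combines the conditions. From x <= 5 and x >= 5, the intersection is x = 5. The error treats the 'or' cases as 'and' requirements. The correct conclusion is that x = 5 is the unique solution, not that no solution exists.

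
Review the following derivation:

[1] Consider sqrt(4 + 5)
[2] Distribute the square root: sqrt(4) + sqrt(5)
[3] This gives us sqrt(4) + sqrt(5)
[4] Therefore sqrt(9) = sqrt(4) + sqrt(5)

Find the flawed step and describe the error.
Step 2: Distribute the square root: sqrt(4) + sqrt(5)

Step 2 incorrectly 'distributes' the square root over addition. The square root function does not distribute: sqrt(a + b) ≠ sqrt(a) + sqrt(b). In fact, sqrt(4 + 5) = sqrt(9) ≈ 3.0000, while sqrt(4) + sqrt(5) ≈ 4.2361.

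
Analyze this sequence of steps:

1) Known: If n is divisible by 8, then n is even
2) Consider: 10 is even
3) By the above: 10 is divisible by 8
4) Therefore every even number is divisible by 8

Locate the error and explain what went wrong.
Step 3: By the above: 10 is divisible by 8

Step 3 commits the fallacy of affirming the consequent. The known fact 'divisible by 8 → even' does NOT imply 'even → divisible by 8'. That would be the converse, which is false. For example, 10 is even but 10 ÷ 8 = 1.25, which is not an integer.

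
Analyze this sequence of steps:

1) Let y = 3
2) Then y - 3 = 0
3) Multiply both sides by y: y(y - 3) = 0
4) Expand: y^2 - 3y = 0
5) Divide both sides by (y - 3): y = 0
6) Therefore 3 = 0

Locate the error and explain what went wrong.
Step 5: Divide both sides by (y - 3): y = 0

Step 5 divides both sides by (y - 3). However, since y = 3, we have (y - 3) = 0. Division by zero is undefined, making this step invalid.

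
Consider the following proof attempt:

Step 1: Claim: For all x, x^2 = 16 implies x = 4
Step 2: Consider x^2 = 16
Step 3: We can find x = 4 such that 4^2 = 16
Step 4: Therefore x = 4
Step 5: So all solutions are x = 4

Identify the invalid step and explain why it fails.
Step 4: Therefore x = 4

Step 4 incorrectly concludes that x = 4 is the only solution. The proof shows that x = 4 is A solution (existence), but does not show it is the ONLY solution (uniqueness). In fact, x = -4 is also a solution since (-4)^2 = 16. Finding one solution doesn't prove there are no others.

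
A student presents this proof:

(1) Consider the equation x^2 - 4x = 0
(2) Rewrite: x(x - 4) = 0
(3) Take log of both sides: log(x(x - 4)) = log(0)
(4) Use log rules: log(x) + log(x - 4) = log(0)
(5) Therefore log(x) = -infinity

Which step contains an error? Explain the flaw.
Step 3: Take log of both sides: log(x(x - 4)) = log(0)

Step 3 takes the logarithm of both sides, resulting in log(0) on the right side. The logarithm is only defined for positive numbers; log(0) is undefined (approaches negative infinity). This operation is invalid.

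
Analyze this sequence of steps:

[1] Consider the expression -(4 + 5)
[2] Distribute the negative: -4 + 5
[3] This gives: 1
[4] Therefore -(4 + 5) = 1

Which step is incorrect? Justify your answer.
Step 2: Distribute the negative: -4 + 5

Step 2 incorrectly distributes the negative sign. The correct distribution is -(4 + 5) = -4 - 5 = -9. The negative must be applied to both terms, not just the first. The error treats -(4 + 5) as -4 + 5, which equals 1 instead of -9.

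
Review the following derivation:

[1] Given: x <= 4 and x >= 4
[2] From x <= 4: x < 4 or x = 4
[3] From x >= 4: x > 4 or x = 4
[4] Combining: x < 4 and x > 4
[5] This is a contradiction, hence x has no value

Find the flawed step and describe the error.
Step 4: Combining: x < 4 and x > 4

Step 4 incorrectly combines the conditions. From x <= 4 and x >= 4, the intersection is x = 4. The error treats the 'or' cases as 'and' requirements. The correct conclusion is that x = 4 is the unique solution, not that no solution exists.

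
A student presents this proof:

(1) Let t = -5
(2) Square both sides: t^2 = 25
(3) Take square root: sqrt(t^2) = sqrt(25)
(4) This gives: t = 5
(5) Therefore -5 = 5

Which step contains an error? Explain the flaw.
Step 4: This gives: t = 5

Step 4 incorrectly states that sqrt(t^2) = t. The correct identity is sqrt(t^2) = |t|. Since t = -5 < 0, we have sqrt(t^2) = |-5| = 5, not t = -5.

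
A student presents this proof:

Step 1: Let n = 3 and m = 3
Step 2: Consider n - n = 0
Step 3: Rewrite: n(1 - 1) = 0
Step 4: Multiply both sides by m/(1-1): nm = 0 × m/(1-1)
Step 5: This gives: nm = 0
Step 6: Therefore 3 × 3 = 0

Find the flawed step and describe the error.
Step 4: Multiply both sides by m/(1-1): nm = 0 × m/(1-1)

Step 4 multiplies both sides by m/(1-1). However, 1-1 = 0, so this is multiplication by m/0, which is undefined. We cannot multiply by an undefined expression.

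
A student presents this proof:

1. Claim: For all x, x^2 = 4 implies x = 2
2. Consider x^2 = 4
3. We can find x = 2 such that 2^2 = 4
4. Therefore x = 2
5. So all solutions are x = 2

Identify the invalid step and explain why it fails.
Step 4: Therefore x = 2

Step 4 incorrectly concludes that x = 2 is the only solution. The proof shows that x = 2 is A solution (existence), but does not show it is the ONLY solution (uniqueness). In fact, x = -2 is also a solution since (-2)^2 = 4. Finding one solution doesn't prove there are no others.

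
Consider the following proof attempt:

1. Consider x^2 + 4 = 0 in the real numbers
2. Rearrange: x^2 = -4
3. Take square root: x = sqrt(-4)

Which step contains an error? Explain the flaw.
Step 3: Take square root: x = sqrt(-4)

Step 3 takes the square root of -4, which is negative. In the real number system, the square root of a negative number is undefined. The equation x^2 + 4 = 0 has no real solutions. Square roots of negative numbers only exist in the complex numbers.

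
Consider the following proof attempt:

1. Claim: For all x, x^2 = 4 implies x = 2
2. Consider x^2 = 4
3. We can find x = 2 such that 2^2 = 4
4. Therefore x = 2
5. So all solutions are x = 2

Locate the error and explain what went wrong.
Step 4: Therefore x = 2

Step 4 incorrectly concludes that x = 2 is the only solution. The proof shows that x = 2 is A solution (existence), but does not show it is the ONLY solution (uniqueness). In fact, x = -2 is also a solution since (-2)^2 = 4. Finding one solution doesn't prove there are no others.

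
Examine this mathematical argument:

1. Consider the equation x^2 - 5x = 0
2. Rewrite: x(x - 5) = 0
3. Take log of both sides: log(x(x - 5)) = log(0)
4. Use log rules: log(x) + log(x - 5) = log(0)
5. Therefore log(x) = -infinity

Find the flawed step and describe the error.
Step 3: Take log of both sides: log(x(x - 5)) = log(0)

Step 3 takes the logarithm of both sides, resulting in log(0) on the right side. The logarithm is only defined for positive numbers; log(0) is undefined (approaches negative infinity). This operation is invalid.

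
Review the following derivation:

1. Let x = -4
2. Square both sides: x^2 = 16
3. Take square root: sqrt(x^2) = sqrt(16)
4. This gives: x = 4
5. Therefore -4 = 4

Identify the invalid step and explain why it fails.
Step 4: This gives: x = 4

Step 4 incorrectly states that sqrt(x^2) = x. The correct identity is sqrt(x^2) = |x|. Since x = -4 < 0, we have sqrt(x^2) = |-4| = 4, not x = -4.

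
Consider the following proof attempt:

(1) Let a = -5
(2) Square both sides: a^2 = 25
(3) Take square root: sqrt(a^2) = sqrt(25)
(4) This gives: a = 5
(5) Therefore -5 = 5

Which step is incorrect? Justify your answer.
Step 4: This gives: a = 5

Step 4 incorrectly states that sqrt(a^2) = a. The correct identity is sqrt(a^2) = |a|. Since a = -5 < 0, we have sqrt(a^2) = |-5| = 5, not a = -5.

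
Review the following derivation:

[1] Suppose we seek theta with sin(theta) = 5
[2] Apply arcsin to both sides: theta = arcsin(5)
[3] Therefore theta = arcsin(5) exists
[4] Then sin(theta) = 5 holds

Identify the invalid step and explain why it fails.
Step 2: Apply arcsin to both sides: theta = arcsin(5)

Step 2 applies arcsin to 5. However, arcsin(x) is only defined for x in [-1, 1] because sin(theta) can only produce values in that range. Since |5| > 1, arcsin(5) is undefined. There is no angle whose sine equals 5.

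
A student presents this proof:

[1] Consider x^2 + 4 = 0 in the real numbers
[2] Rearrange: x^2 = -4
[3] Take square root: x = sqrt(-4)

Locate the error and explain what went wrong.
Step 3: Take square root: x = sqrt(-4)

Step 3 takes the square root of -4, which is negative. In the real number system, the square root of a negative number is undefined. The equation x^2 + 4 = 0 has no real solutions. Square roots of negative numbers only exist in the complex numbers.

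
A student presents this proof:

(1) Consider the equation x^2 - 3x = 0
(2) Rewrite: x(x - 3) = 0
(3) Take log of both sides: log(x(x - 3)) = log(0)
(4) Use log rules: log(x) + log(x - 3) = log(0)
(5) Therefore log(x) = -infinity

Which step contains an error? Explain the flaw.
Step 3: Take log of both sides: log(x(x - 3)) = log(0)

Step 3 takes the logarithm of both sides, resulting in log(0) on the right side. The logarithm is only defined for positive numbers; log(0) is undefined (approaches negative infinity). This operation is invalid.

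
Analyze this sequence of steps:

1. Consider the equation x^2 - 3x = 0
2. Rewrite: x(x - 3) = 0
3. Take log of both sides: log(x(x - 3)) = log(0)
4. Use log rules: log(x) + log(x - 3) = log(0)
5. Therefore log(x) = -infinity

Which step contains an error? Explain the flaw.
Step 3: Take log of both sides: log(x(x - 3)) = log(0)

Step 3 takes the logarithm of both sides, resulting in log(0) on the right side. The logarithm is only defined for positive numbers; log(0) is undefined (approaches negative infinity). This operation is invalid.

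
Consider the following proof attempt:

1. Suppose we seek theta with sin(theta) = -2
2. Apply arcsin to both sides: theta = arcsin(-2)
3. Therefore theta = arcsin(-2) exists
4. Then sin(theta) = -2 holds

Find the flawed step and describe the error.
Step 2: Apply arcsin to both sides: theta = arcsin(-2)

Step 2 applies arcsin to -2. However, arcsin(x) is only defined for x in [-1, 1] because sin(theta) can only produce values in that range. Since |-2| > 1, arcsin(-2) is undefined. There is no angle whose sine equals -2.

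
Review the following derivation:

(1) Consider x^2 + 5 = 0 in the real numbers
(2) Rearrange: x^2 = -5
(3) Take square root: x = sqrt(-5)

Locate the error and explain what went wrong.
Step 3: Take square root: x = sqrt(-5)

Step 3 takes the square root of -5, which is negative. In the real number system, the square root of a negative number is undefined. The equation x^2 + 5 = 0 has no real solutions. Square roots of negative numbers only exist in the complex numbers.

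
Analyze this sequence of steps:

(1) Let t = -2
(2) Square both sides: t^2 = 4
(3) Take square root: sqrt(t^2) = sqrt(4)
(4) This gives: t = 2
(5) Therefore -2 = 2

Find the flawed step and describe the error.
Step 4: This gives: t = 2

Step 4 incorrectly states that sqrt(t^2) = t. The correct identity is sqrt(t^2) = |t|. Since t = -2 < 0, we have sqrt(t^2) = |-2| = 2, not t = -2.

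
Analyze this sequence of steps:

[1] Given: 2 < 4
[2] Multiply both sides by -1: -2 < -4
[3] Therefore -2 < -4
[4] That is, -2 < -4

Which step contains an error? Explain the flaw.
Step 2: Multiply both sides by -1: -2 < -4

Step 2 multiplies both sides by -1 but fails to reverse the inequality sign. When multiplying (or dividing) an inequality by a negative number, the direction must be reversed. Since 2 < 4, we should get -2 > -4, i.e., -2 > -4.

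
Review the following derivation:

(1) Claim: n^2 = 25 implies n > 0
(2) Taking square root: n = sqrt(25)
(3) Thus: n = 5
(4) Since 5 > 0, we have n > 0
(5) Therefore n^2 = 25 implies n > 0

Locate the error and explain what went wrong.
Step 2: Taking square root: n = sqrt(25)

Step 2 takes the square root and assumes the positive root only. The equation n^2 = 25 actually has two solutions: n = 5 and n = -5. The proof silently assumes n > 0 without justification, then uses this assumption to conclude n > 0, which is circular. The counterexample n = -5 shows the claim is false.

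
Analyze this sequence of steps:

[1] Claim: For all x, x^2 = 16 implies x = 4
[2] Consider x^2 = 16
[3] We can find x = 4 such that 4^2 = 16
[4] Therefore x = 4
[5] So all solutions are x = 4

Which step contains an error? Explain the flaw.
Step 4: Therefore x = 4

Step 4 incorrectly concludes that x = 4 is the only solution. The proof shows that x = 4 is A solution (existence), but does not show it is the ONLY solution (uniqueness). In fact, x = -4 is also a solution since (-4)^2 = 16. Finding one solution doesn't prove there are no others.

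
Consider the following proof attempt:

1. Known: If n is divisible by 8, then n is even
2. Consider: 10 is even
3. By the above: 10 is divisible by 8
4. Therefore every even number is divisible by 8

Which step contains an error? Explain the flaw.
Step 3: By the above: 10 is divisible by 8

Step 3 commits the fallacy of affirming the consequent. The known fact 'divisible by 8 → even' does NOT imply 'even → divisible by 8'. That would be the converse, which is false. For example, 10 is even but 10 ÷ 8 = 1.25, which is not an integer.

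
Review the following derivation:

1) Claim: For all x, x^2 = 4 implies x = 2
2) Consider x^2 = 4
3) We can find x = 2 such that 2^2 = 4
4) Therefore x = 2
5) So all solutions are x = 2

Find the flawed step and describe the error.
Step 4: Therefore x = 2

Step 4 incorrectly concludes that x = 2 is the only solution. The proof shows that x = 2 is A solution (existence), but does not show it is the ONLY solution (uniqueness). In fact, x = -2 is also a solution since (-2)^2 = 4. Finding one solution doesn't prove there are no others.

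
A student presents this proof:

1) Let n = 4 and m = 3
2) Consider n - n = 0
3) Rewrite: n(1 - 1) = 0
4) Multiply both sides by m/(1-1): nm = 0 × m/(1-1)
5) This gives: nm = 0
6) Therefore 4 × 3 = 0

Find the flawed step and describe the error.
Step 4: Multiply both sides by m/(1-1): nm = 0 × m/(1-1)

Step 4 multiplies both sides by m/(1-1). However, 1-1 = 0, so this is multiplication by m/0, which is undefined. We cannot multiply by an undefined expression.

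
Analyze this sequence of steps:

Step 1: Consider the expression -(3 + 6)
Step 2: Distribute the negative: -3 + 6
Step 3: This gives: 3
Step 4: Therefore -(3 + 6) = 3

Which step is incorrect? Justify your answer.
Step 2: Distribute the negative: -3 + 6

Step 2 incorrectly distributes the negative sign. The correct distribution is -(3 + 6) = -3 - 6 = -9. The negative must be applied to both terms, not just the first. The error treats -(3 + 6) as -3 + 6, which equals 3 instead of -9.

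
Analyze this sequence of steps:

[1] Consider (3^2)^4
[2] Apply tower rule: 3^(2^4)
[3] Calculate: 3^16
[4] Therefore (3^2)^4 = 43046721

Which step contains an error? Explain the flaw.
Step 2: Apply tower rule: 3^(2^4)

Step 2 incorrectly states that (a^b)^c = a^(b^c). The correct rule is (a^b)^c = a^(b×c). The actual value is (3^2)^4 = 3^8 = 6561, not 3^16 = 43046721.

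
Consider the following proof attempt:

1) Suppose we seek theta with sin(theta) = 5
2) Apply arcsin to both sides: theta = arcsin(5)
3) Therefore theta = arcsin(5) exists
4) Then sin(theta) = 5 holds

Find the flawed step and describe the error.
Step 2: Apply arcsin to both sides: theta = arcsin(5)

Step 2 applies arcsin to 5. However, arcsin(x) is only defined for x in [-1, 1] because sin(theta) can only produce values in that range. Since |5| > 1, arcsin(5) is undefined. There is no angle whose sine equals 5.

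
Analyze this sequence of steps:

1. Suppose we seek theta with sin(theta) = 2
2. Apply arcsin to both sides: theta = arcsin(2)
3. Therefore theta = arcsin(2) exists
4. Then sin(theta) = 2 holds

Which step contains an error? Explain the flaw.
Step 2: Apply arcsin to both sides: theta = arcsin(2)

Step 2 applies arcsin to 2. However, arcsin(x) is only defined for x in [-1, 1] because sin(theta) can only produce values in that range. Since |2| > 1, arcsin(2) is undefined. There is no angle whose sine equals 2.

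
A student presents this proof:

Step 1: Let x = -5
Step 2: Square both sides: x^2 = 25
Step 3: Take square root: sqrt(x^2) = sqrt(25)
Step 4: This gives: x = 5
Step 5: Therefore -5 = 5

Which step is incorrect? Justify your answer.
Step 4: This gives: x = 5

Step 4 incorrectly states that sqrt(x^2) = x. The correct identity is sqrt(x^2) = |x|. Since x = -5 < 0, we have sqrt(x^2) = |-5| = 5, not x = -5.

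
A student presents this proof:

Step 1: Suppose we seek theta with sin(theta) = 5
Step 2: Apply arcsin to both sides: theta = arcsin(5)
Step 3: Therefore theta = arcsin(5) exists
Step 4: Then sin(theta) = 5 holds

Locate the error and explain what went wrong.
Step 2: Apply arcsin to both sides: theta = arcsin(5)

Step 2 applies arcsin to 5. However, arcsin(x) is only defined for x in [-1, 1] because sin(theta) can only produce values in that range. Since |5| > 1, arcsin(5) is undefined. There is no angle whose sine equals 5.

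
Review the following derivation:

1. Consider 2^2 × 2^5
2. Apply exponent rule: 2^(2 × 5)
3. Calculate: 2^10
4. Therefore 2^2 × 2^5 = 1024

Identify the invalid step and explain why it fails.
Step 2: Apply exponent rule: 2^(2 × 5)

Step 2 incorrectly states that a^b × a^c = a^(b×c). The correct rule is a^b × a^c = a^(b+c). The actual value is 2^2 × 2^5 = 2^7 = 128, not 2^10 = 1024.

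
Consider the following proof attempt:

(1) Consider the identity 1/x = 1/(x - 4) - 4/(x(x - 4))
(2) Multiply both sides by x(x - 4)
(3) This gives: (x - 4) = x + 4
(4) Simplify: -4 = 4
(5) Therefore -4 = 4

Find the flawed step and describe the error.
Step 3: This gives: (x - 4) = x + 4

Step 3 makes a sign error when clearing denominators. Multiplying -4/(x(x - 4)) by x(x - 4) gives -4, not +4. The correct result is (x - 4) = x - 4, which is trivially true, not (x - 4) = x + 4. (Step 1 is a valid identity: 1/(x - 4) - 4/(x(x - 4)) = (x - 4)/(x(x - 4)) = 1/x.)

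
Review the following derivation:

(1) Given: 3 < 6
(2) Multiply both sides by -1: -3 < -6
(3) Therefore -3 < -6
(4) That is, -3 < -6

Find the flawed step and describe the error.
Step 2: Multiply both sides by -1: -3 < -6

Step 2 multiplies both sides by -1 but fails to reverse the inequality sign. When multiplying (or dividing) an inequality by a negative number, the direction must be reversed. Since 3 < 6, we should get -3 > -6, i.e., -3 > -6.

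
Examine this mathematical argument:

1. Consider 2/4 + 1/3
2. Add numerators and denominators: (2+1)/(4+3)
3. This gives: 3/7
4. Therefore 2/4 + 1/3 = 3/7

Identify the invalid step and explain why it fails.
Step 2: Add numerators and denominators: (2+1)/(4+3)

Step 2 incorrectly adds fractions by separately adding numerators and denominators. This is wrong. The correct method requires a common denominator: 2/4 + 1/3 = (2×3 + 1×4)/(4×3) = 10/12 = 5/6. The method used gives 3/7, which is different.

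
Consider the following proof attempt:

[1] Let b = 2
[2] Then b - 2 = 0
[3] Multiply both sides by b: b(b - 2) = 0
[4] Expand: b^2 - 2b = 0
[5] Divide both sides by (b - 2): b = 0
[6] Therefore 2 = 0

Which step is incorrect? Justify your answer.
Step 5: Divide both sides by (b - 2): b = 0

Step 5 divides both sides by (b - 2). However, since b = 2, we have (b - 2) = 0. Division by zero is undefined, making this step invalid.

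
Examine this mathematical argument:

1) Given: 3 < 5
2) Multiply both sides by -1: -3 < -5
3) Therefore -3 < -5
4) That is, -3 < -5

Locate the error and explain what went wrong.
Step 2: Multiply both sides by -1: -3 < -5

Step 2 multiplies both sides by -1 but fails to reverse the inequality sign. When multiplying (or dividing) an inequality by a negative number, the direction must be reversed. Since 3 < 5, we should get -3 > -5, i.e., -3 > -5.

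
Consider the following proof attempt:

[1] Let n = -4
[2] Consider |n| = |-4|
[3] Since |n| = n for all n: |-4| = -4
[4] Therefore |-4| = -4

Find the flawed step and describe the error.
Step 3: Since |n| = n for all n: |-4| = -4

Step 3 incorrectly states that |n| = n for all n. The correct definition is |n| = n when n >= 0, and |n| = -n when n < 0. Since -4 < 0, we have |-4| = -(-4) = 4, not -4.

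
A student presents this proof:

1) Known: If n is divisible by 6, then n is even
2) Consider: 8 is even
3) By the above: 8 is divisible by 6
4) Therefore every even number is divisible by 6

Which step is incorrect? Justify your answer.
Step 3: By the above: 8 is divisible by 6

Step 3 commits the fallacy of affirming the consequent. The known fact 'divisible by 6 → even' does NOT imply 'even → divisible by 6'. That would be the converse, which is false. For example, 8 is even but 8 ÷ 6 = 1.33, which is not an integer.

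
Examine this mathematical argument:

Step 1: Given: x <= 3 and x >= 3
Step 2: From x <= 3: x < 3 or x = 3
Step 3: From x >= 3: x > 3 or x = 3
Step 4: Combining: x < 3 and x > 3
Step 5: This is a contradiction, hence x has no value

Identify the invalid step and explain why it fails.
Step 4: Combining: x < 3 and x > 3

Step 4 incorrectly combines the conditions. From x <= 3 and x >= 3, the intersection is x = 3. The error treats the 'or' cases as 'and' requirements. The correct conclusion is that x = 3 is the unique solution, not that no solution exists.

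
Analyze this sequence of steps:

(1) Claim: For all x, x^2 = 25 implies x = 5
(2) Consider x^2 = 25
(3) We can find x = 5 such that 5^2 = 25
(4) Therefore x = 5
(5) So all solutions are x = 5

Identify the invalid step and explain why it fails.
Step 4: Therefore x = 5

Step 4 incorrectly concludes that x = 5 is the only solution. The proof shows that x = 5 is A solution (existence), but does not show it is the ONLY solution (uniqueness). In fact, x = -5 is also a solution since (-5)^2 = 25. Finding one solution doesn't prove there are no others.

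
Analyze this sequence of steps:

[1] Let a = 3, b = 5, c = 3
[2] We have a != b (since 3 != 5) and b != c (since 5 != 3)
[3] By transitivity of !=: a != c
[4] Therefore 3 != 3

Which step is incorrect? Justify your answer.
Step 3: By transitivity of !=: a != c

Step 3 incorrectly applies transitivity to the '!=' relation. Transitivity states: if a R b and b R c, then a R c. However, '!=' is not transitive. Counterexample: 3 != 5 and 5 != 3, but 3 = 3 (both equal 3). Transitivity holds for relations like <, <=, =, but not for !=.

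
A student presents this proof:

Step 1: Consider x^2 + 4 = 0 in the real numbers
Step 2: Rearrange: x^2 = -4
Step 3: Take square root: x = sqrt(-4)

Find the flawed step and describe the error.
Step 3: Take square root: x = sqrt(-4)

Step 3 takes the square root of -4, which is negative. In the real number system, the square root of a negative number is undefined. The equation x^2 + 4 = 0 has no real solutions. Square roots of negative numbers only exist in the complex numbers.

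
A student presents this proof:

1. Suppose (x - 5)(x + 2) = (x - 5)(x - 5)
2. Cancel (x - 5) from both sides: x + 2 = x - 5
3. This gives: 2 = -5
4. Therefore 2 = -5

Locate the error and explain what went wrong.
Step 2: Cancel (x - 5) from both sides: x + 2 = x - 5

Step 2 cancels (x - 5) from both sides. This is only valid if (x - 5) ≠ 0, i.e., x ≠ 5. When x = 5, both sides equal zero regardless of the other factors. The correct approach requires considering x = 5 as a separate case.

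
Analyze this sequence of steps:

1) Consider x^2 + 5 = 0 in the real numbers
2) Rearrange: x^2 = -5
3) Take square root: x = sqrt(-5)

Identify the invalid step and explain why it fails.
Step 3: Take square root: x = sqrt(-5)

Step 3 takes the square root of -5, which is negative. In the real number system, the square root of a negative number is undefined. The equation x^2 + 5 = 0 has no real solutions. Square roots of negative numbers only exist in the complex numbers.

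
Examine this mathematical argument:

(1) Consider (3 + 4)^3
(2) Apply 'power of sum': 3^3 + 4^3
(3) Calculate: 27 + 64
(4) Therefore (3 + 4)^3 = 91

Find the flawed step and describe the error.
Step 2: Apply 'power of sum': 3^3 + 4^3

Step 2 incorrectly applies a non-existent rule '(a+b)^n = a^n + b^n'. This is false in general. The correct expansion uses the binomial theorem. The actual value is (3 + 4)^3 = 7^3 = 343, not 91.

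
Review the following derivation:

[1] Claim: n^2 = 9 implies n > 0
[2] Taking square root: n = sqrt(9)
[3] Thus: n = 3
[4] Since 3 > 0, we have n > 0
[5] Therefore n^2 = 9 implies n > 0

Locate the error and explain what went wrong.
Step 2: Taking square root: n = sqrt(9)

Step 2 takes the square root and assumes the positive root only. The equation n^2 = 9 actually has two solutions: n = 3 and n = -3. The proof silently assumes n > 0 without justification, then uses this assumption to conclude n > 0, which is circular. The counterexample n = -3 shows the claim is false.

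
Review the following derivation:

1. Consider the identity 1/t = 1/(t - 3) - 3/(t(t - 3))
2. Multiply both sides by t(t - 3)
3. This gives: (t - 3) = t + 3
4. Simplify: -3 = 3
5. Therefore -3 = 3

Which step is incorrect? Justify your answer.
Step 3: This gives: (t - 3) = t + 3

Step 3 makes a sign error when clearing denominators. Multiplying -3/(t(t - 3)) by t(t - 3) gives -3, not +3. The correct result is (t - 3) = t - 3, which is trivially true, not (t - 3) = t + 3. (Step 1 is a valid identity: 1/(t - 3) - 3/(t(t - 3)) = (t - 3)/(t(t - 3)) = 1/t.)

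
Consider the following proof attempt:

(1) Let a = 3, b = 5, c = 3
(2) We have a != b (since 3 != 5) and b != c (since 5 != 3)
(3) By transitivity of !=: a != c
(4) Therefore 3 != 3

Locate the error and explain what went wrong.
Step 3: By transitivity of !=: a != c

Step 3 incorrectly applies transitivity to the '!=' relation. Transitivity states: if a R b and b R c, then a R c. However, '!=' is not transitive. Counterexample: 3 != 5 and 5 != 3, but 3 = 3 (both equal 3). Transitivity holds for relations like <, <=, =, but not for !=.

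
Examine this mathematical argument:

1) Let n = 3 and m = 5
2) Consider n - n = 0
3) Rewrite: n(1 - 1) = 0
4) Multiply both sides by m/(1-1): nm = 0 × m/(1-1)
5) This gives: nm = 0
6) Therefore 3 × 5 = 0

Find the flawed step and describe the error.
Step 4: Multiply both sides by m/(1-1): nm = 0 × m/(1-1)

Step 4 multiplies both sides by m/(1-1). However, 1-1 = 0, so this is multiplication by m/0, which is undefined. We cannot multiply by an undefined expression.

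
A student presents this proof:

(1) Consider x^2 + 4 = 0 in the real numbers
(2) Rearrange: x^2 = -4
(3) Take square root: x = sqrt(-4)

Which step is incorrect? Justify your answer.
Step 3: Take square root: x = sqrt(-4)

Step 3 takes the square root of -4, which is negative. In the real number system, the square root of a negative number is undefined. The equation x^2 + 4 = 0 has no real solutions. Square roots of negative numbers only exist in the complex numbers.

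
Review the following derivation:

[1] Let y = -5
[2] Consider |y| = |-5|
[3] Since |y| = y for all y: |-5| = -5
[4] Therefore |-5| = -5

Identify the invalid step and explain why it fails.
Step 3: Since |y| = y for all y: |-5| = -5

Step 3 incorrectly states that |y| = y for all y. The correct definition is |y| = y when y >= 0, and |y| = -y when y < 0. Since -5 < 0, we have |-5| = -(-5) = 5, not -5.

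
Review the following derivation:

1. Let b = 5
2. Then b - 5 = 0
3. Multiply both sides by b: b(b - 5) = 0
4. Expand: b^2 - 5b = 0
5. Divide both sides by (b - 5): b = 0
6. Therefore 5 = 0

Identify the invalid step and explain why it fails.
Step 5: Divide both sides by (b - 5): b = 0

Step 5 divides both sides by (b - 5). However, since b = 5, we have (b - 5) = 0. Division by zero is undefined, making this step invalid.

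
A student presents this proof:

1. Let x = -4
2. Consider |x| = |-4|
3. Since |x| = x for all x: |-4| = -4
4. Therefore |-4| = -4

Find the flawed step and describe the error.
Step 3: Since |x| = x for all x: |-4| = -4

Step 3 incorrectly states that |x| = x for all x. The correct definition is |x| = x when x >= 0, and |x| = -x when x < 0. Since -4 < 0, we have |-4| = -(-4) = 4, not -4.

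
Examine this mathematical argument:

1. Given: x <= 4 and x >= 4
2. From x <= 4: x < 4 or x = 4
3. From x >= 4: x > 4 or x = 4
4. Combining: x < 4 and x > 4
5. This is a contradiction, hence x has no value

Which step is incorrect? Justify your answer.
Step 4: Combining: x < 4 and x > 4

Step 4 incorrectly combines the conditions. From x <= 4 and x >= 4, the intersection is x = 4. The error treats the 'or' cases as 'and' requirements. The correct conclusion is that x = 4 is the unique solution, not that no solution exists.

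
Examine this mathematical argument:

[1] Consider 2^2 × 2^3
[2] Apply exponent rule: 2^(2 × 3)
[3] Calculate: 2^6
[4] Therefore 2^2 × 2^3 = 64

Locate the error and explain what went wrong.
Step 2: Apply exponent rule: 2^(2 × 3)

Step 2 incorrectly states that a^b × a^c = a^(b×c). The correct rule is a^b × a^c = a^(b+c). The actual value is 2^2 × 2^3 = 2^5 = 32, not 2^6 = 64.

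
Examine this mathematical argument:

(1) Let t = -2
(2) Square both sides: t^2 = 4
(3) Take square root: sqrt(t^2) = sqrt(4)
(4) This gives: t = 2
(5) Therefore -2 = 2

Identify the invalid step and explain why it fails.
Step 4: This gives: t = 2

Step 4 incorrectly states that sqrt(t^2) = t. The correct identity is sqrt(t^2) = |t|. Since t = -2 < 0, we have sqrt(t^2) = |-2| = 2, not t = -2.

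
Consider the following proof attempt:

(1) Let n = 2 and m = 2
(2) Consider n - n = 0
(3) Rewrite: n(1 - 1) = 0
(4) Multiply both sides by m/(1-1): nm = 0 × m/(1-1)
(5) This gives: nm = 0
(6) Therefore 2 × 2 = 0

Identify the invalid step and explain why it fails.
Step 4: Multiply both sides by m/(1-1): nm = 0 × m/(1-1)

Step 4 multiplies both sides by m/(1-1). However, 1-1 = 0, so this is multiplication by m/0, which is undefined. We cannot multiply by an undefined expression.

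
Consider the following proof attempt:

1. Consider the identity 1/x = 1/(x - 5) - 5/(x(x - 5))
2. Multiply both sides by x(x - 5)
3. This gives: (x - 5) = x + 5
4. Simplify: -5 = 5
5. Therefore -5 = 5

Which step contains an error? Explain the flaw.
Step 3: This gives: (x - 5) = x + 5

Step 3 makes a sign error when clearing denominators. Multiplying -5/(x(x - 5)) by x(x - 5) gives -5, not +5. The correct result is (x - 5) = x - 5, which is trivially true, not (x - 5) = x + 5. (Step 1 is a valid identity: 1/(x - 5) - 5/(x(x - 5)) = (x - 5)/(x(x - 5)) = 1/x.)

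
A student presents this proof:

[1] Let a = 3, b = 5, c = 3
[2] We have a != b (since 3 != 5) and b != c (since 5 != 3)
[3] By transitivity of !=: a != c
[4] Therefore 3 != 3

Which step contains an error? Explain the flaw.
Step 3: By transitivity of !=: a != c

Step 3 incorrectly applies transitivity to the '!=' relation. Transitivity states: if a R b and b R c, then a R c. However, '!=' is not transitive. Counterexample: 3 != 5 and 5 != 3, but 3 = 3 (both equal 3). Transitivity holds for relations like <, <=, =, but not for !=.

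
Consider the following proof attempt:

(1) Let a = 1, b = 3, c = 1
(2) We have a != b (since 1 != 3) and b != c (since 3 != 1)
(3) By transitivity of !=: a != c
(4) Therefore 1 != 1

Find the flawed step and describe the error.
Step 3: By transitivity of !=: a != c

Step 3 incorrectly applies transitivity to the '!=' relation. Transitivity states: if a R b and b R c, then a R c. However, '!=' is not transitive. Counterexample: 1 != 3 and 3 != 1, but 1 = 1 (both equal 1). Transitivity holds for relations like <, <=, =, but not for !=.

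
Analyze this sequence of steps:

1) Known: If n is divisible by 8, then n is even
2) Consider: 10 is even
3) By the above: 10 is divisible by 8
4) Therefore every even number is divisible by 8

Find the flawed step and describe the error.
Step 3: By the above: 10 is divisible by 8

Step 3 commits the fallacy of affirming the consequent. The known fact 'divisible by 8 → even' does NOT imply 'even → divisible by 8'. That would be the converse, which is false. For example, 10 is even but 10 ÷ 8 = 1.25, which is not an integer.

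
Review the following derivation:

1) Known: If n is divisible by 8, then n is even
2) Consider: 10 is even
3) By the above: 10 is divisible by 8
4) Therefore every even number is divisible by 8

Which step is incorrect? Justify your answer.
Step 3: By the above: 10 is divisible by 8

Step 3 commits the fallacy of affirming the consequent. The known fact 'divisible by 8 → even' does NOT imply 'even → divisible by 8'. That would be the converse, which is false. For example, 10 is even but 10 ÷ 8 = 1.25, which is not an integer.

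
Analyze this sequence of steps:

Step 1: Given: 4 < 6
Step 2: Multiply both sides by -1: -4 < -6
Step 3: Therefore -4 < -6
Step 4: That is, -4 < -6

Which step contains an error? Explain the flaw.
Step 2: Multiply both sides by -1: -4 < -6

Step 2 multiplies both sides by -1 but fails to reverse the inequality sign. When multiplying (or dividing) an inequality by a negative number, the direction must be reversed. Since 4 < 6, we should get -4 > -6, i.e., -4 > -6.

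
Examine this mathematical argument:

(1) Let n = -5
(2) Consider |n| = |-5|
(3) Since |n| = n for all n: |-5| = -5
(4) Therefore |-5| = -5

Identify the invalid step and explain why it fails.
Step 3: Since |n| = n for all n: |-5| = -5

Step 3 incorrectly states that |n| = n for all n. The correct definition is |n| = n when n >= 0, and |n| = -n when n < 0. Since -5 < 0, we have |-5| = -(-5) = 5, not -5.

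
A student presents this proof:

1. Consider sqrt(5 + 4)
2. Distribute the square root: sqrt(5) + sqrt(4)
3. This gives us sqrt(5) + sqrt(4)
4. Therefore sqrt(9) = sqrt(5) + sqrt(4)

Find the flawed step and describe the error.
Step 2: Distribute the square root: sqrt(5) + sqrt(4)

Step 2 incorrectly 'distributes' the square root over addition. The square root function does not distribute: sqrt(a + b) ≠ sqrt(a) + sqrt(b). In fact, sqrt(5 + 4) = sqrt(9) ≈ 3.0000, while sqrt(5) + sqrt(4) ≈ 4.2361.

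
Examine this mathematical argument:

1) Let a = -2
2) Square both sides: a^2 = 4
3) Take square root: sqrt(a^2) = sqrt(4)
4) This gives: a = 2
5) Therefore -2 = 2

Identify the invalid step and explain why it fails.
Step 4: This gives: a = 2

Step 4 incorrectly states that sqrt(a^2) = a. The correct identity is sqrt(a^2) = |a|. Since a = -2 < 0, we have sqrt(a^2) = |-2| = 2, not a = -2.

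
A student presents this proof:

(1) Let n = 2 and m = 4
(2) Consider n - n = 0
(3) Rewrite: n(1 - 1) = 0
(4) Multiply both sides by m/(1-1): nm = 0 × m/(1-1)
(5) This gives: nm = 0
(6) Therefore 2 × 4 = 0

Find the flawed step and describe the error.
Step 4: Multiply both sides by m/(1-1): nm = 0 × m/(1-1)

Step 4 multiplies both sides by m/(1-1). However, 1-1 = 0, so this is multiplication by m/0, which is undefined. We cannot multiply by an undefined expression.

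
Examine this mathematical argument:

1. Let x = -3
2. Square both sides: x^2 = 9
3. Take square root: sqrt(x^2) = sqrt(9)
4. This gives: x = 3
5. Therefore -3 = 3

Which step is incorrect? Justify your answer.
Step 4: This gives: x = 3

Step 4 incorrectly states that sqrt(x^2) = x. The correct identity is sqrt(x^2) = |x|. Since x = -3 < 0, we have sqrt(x^2) = |-3| = 3, not x = -3.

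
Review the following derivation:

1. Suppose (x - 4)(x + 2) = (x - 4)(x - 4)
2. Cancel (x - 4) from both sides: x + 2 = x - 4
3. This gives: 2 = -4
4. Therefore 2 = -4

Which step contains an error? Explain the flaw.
Step 2: Cancel (x - 4) from both sides: x + 2 = x - 4

Step 2 cancels (x - 4) from both sides. This is only valid if (x - 4) ≠ 0, i.e., x ≠ 4. When x = 4, both sides equal zero regardless of the other factors. The correct approach requires considering x = 4 as a separate case.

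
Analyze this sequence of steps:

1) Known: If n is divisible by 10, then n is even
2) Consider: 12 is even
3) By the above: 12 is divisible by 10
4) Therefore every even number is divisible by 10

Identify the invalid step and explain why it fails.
Step 3: By the above: 12 is divisible by 10

Step 3 commits the fallacy of affirming the consequent. The known fact 'divisible by 10 → even' does NOT imply 'even → divisible by 10'. That would be the converse, which is false. For example, 12 is even but 12 ÷ 10 = 1.20, which is not an integer.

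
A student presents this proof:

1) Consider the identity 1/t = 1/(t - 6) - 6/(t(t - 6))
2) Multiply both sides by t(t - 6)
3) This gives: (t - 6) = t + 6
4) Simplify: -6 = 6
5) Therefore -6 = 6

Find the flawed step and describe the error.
Step 3: This gives: (t - 6) = t + 6

Step 3 makes a sign error when clearing denominators. Multiplying -6/(t(t - 6)) by t(t - 6) gives -6, not +6. The correct result is (t - 6) = t - 6, which is trivially true, not (t - 6) = t + 6. (Step 1 is a valid identity: 1/(t - 6) - 6/(t(t - 6)) = (t - 6)/(t(t - 6)) = 1/t.)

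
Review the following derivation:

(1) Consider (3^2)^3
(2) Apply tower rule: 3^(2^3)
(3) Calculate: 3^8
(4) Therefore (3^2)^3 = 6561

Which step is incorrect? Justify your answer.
Step 2: Apply tower rule: 3^(2^3)

Step 2 incorrectly states that (a^b)^c = a^(b^c). The correct rule is (a^b)^c = a^(b×c). The actual value is (3^2)^3 = 3^6 = 729, not 3^8 = 6561.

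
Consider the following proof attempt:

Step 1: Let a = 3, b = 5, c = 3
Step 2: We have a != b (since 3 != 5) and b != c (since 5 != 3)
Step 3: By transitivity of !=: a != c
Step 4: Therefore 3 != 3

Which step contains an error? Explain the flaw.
Step 3: By transitivity of !=: a != c

Step 3 incorrectly applies transitivity to the '!=' relation. Transitivity states: if a R b and b R c, then a R c. However, '!=' is not transitive. Counterexample: 3 != 5 and 5 != 3, but 3 = 3 (both equal 3). Transitivity holds for relations like <, <=, =, but not for !=.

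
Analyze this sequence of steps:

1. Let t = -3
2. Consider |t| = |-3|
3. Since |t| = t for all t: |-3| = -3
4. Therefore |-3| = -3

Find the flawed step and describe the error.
Step 3: Since |t| = t for all t: |-3| = -3

Step 3 incorrectly states that |t| = t for all t. The correct definition is |t| = t when t >= 0, and |t| = -t when t < 0. Since -3 < 0, we have |-3| = -(-3) = 3, not -3.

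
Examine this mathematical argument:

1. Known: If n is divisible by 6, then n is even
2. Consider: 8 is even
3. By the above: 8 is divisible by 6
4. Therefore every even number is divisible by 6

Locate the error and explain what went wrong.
Step 3: By the above: 8 is divisible by 6

Step 3 commits the fallacy of affirming the consequent. The known fact 'divisible by 6 → even' does NOT imply 'even → divisible by 6'. That would be the converse, which is false. For example, 8 is even but 8 ÷ 6 = 1.33, which is not an integer.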